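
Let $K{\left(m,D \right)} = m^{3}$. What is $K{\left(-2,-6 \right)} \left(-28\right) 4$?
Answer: $896$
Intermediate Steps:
$K{\left(-2,-6 \right)} \left(-28\right) 4 = \left(-2\right)^{3} \left(-28\right) 4 = \left(-8\right) \left(-28\right) 4 = 224 \cdot 4 = 896$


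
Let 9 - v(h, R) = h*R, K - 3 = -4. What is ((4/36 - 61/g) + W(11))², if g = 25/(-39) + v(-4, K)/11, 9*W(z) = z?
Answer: 6213695929/57600 ≈ 1.0788e+5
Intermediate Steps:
W(z) = z/9
K = -1 (K = 3 - 4 = -1)
v(h, R) = 9 - R*h (v(h, R) = 9 - h*R = 9 - R*h)
g = -80/429 (g = 25/(-39) + (9 - 1*(-1)*(-4))/11 = 25*(-1/39) + (9 - 4)*(1/11) = -25/39 + 5*(1/11) = -25/39 + 5/11 = -80/429 ≈ -0.18648)
((4/36 - 61/g) + W(11))² = ((4/36 - 61/(-80/429)) + (⅑)*11)² = ((4*(1/36) - 61*(-429/80)) + 11/9)² = ((⅑ + 26169/80) + 11/9)² = (235601/720 + 11/9)² = (78827/240)² = 6213695929/57600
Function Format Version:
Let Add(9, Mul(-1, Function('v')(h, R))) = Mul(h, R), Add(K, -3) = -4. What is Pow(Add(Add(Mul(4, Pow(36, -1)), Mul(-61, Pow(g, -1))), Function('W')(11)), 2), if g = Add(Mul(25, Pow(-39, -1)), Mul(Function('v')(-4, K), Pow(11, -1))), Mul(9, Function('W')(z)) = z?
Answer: Rational(6213695929, 57600) ≈ 1.0788e+5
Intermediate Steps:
Function('W')(z) = Mul(Rational(1, 9), z)
K = -1 (K = Add(3, -4) = -1)
Function('v')(h, R) = Add(9, Mul(-1, R, h)) (Function('v')(h, R) = Add(9, Mul(-1, Mul(h, R))) = Add(9, Mul(-1, Mul(R, h))) = Add(9, Mul(-1, R, h)))
g = Rational(-80, 429) (g = Add(Mul(25, Pow(-39, -1)), Mul(Add(9, Mul(-1, -1, -4)), Pow(11, -1))) = Add(Mul(25, Rational(-1, 39)), Mul(Add(9, -4), Rational(1, 11))) = Add(Rational(-25, 39), Mul(5, Rational(1, 11))) = Add(Rational(-25, 39), Rational(5, 11)) = Rational(-80, 429) ≈ -0.18648)
Pow(Add(Add(Mul(4, Pow(36, -1)), Mul(-61, Pow(g, -1))), Function('W')(11)), 2) = Pow(Add(Add(Mul(4, Pow(36, -1)), Mul(-61, Pow(Rational(-80, 429), -1))), Mul(Rational(1, 9), 11)), 2) = Pow(Add(Add(Mul(4, Rational(1, 36)), Mul(-61, Rational(-429, 80))), Rational(11, 9)), 2) = Pow(Add(Add(Rational(1, 9), Rational(26169, 80)), Rational(11, 9)), 2) = Pow(Add(Rational(235601, 720), Rational(11, 9)), 2) = Pow(Rational(78827, 240), 2) = Rational(6213695929, 57600)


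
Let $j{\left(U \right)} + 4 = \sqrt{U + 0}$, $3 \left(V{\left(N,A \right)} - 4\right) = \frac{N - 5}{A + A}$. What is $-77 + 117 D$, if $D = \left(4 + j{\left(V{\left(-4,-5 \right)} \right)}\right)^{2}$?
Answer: $\frac{4261}{10} \approx 426.1$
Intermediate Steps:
$V{\left(N,A \right)} = 4 + \frac{-5 + N}{6 A}$ ($V{\left(N,A \right)} = 4 + \frac{\left(N - 5\right) \frac{1}{A + A}}{3} = 4 + \frac{\left(-5 + N\right) \frac{1}{2 A}}{3} = 4 + \frac{\frac{1}{2} \frac{1}{A} \left(-5 + N\right)}{3} = 4 + \frac{-5 + N}{6 A}$)
$j{\left(U \right)} = -4 + \sqrt{U}$ ($j{\left(U \right)} = -4 + \sqrt{U + 0} = -4 + \sqrt{U}$)
$D = \frac{43}{10}$ ($D = \left(4 - \left(4 - \sqrt{\frac{-5 - 4 + 24 \left(-5\right)}{6 \left(-5\right)}}\right)\right)^{2} = \left(4 - \left(4 - \sqrt{\frac{1}{6} \left(- \frac{1}{5}\right) \left(-5 - 4 - 120\right)}\right)\right)^{2} = \left(4 - \left(4 - \sqrt{\frac{1}{6} \left(- \frac{1}{5}\right) \left(-129\right)}\right)\right)^{2} = \left(4 - \left(4 - \sqrt{\frac{43}{10}}\right)\right)^{2} = \left(4 - \left(4 - \frac{\sqrt{430}}{10}\right)\right)^{2} = \left(\frac{\sqrt{430}}{10}\right)^{2} = \frac{43}{10} \approx 4.3$)
$-77 + 117 D = -77 + 117 \cdot \frac{43}{10} = -77 + \frac{5031}{10} = \frac{4261}{10}$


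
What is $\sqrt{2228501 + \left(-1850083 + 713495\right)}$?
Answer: $\sqrt{1091913} \approx 1044.9$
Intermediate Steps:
$\sqrt{2228501 + \left(-1850083 + 713495\right)} = \sqrt{2228501 - 1136588} = \sqrt{1091913}$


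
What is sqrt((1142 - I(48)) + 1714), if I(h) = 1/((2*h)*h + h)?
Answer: sqrt(3869582685)/1164 ≈ 53.442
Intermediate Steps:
I(h) = 1/(h + 2*h**2) (I(h) = 1/(2*h**2 + h) = 1/(h + 2*h**2))
sqrt((1142 - I(48)) + 1714) = sqrt((1142 - 1/(48*(1 + 2*48))) + 1714) = sqrt((1142 - 1/(48*(1 + 96))) + 1714) = sqrt((1142 - 1/(48*97)) + 1714) = sqrt((1142 - 1*1/4656) + 1714) = sqrt((1142 - 1/4656) + 1714) = sqrt(5317151/4656 + 1714) = sqrt(13297535/4656) = sqrt(3869582685)/1164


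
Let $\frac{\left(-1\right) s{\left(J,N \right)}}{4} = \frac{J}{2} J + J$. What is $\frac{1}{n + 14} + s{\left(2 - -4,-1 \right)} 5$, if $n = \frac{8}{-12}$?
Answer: $- \frac{19197}{40} \approx -479.92$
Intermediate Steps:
$s{\left(J,N \right)} = - 4 J - 2 J^{2}$ ($s{\left(J,N \right)} = - 4 \left(\frac{J}{2} J + J\right) = - 4 \left(\frac{J^{2}}{2} + J\right) = - 4 \left(J + \frac{J^{2}}{2}\right) = - 4 J - 2 J^{2}$)
$n = - \frac{2}{3}$ ($n = 8 \left(- \frac{1}{12}\right) = - \frac{2}{3} \approx -0.66667$)
$\frac{1}{n + 14} + s{\left(2 - -4,-1 \right)} 5 = \frac{1}{- \frac{2}{3} + 14} + - 2 \left(2 - -4\right) \left(2 + \left(2 - -4\right)\right) 5 = \frac{1}{\frac{40}{3}} + - 2 \left(2 + 4\right) \left(2 + \left(2 + 4\right)\right) 5 = \frac{3}{40} + \left(-2\right) 6 \left(2 + 6\right) 5 = \frac{3}{40} + \left(-2\right) 6 \cdot 8 \cdot 5 = \frac{3}{40} - 480 = - \frac{19197}{40}$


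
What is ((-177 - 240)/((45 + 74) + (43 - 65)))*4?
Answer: -1668/97 ≈ -17.196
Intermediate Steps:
((-177 - 240)/((45 + 74) + (43 - 65)))*4 = -417/(119 - 22)*4 = -417/97*4 = -1668/97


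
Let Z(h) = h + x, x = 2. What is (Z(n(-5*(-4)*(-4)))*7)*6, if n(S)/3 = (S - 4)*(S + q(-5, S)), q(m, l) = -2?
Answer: 867972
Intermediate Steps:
n(S) = 3*(-4 + S)*(-2 + S) (n(S) = 3*((S - 4)*(S - 2)) = 3*((-4 + S)*(-2 + S)) = 3*(-4 + S)*(-2 + S))
Z(h) = 2 + h (Z(h) = h + 2 = 2 + h)
(Z(n(-5*(-4)*(-4)))*7)*6 = ((2 + (24 - 18*(-5*(-4))*(-4) + 3*(-5*(-4)*(-4))²))*7)*6 = ((2 + (24 - 360*(-4) + 3*(20*(-4))²))*7)*6 = ((2 + (24 - 18*(-80) + 3*(-80)²))*7)*6 = ((2 + (24 + 1440 + 3*6400))*7)*6 = ((2 + (24 + 1440 + 19200))*7)*6 = ((2 + 20664)*7)*6 = (20666*7)*6 = 144662*6 = 867972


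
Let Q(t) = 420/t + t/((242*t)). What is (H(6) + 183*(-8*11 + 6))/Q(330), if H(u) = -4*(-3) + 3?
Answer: -1209274/103 ≈ -11741.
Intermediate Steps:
H(u) = 15 (H(u) = 12 + 3 = 15)
Q(t) = 1/242 + 420/t (Q(t) = 420/t + t*(1/(242*t)) = 420/t + 1/242 = 1/242 + 420/t)
(H(6) + 183*(-8*11 + 6))/Q(330) = (15 + 183*(-8*11 + 6))/(((1/242)*(101640 + 330)/330)) = (15 + 183*(-88 + 6))/(((1/242)*(1/330)*101970)) = (15 + 183*(-82))/(309/242) = (15 - 15006)*(242/309) = -14991*242/309 = -1209274/103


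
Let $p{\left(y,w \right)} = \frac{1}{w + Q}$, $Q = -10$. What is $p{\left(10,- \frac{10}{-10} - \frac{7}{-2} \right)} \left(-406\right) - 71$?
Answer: $\frac{31}{11} \approx 2.8182$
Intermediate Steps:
$p{\left(y,w \right)} = \frac{1}{-10 + w}$ ($p{\left(y,w \right)} = \frac{1}{w - 10} = \frac{1}{-10 + w}$)
$p{\left(10,- \frac{10}{-10} - \frac{7}{-2} \right)} \left(-406\right) - 71 = \frac{1}{-10 - \left(-1 - \frac{7}{2}\right)} \left(-406\right) - 71 = \frac{1}{-10 - - \frac{9}{2}} \left(-406\right) - 71 = \frac{1}{-10 + \left(1 + \frac{7}{2}\right)} \left(-406\right) - 71 = \frac{1}{-10 + \frac{9}{2}} \left(-406\right) - 71 = \frac{1}{- \frac{11}{2}} \left(-406\right) - 71 = \left(- \frac{2}{11}\right) \left(-406\right) - 71 = \frac{812}{11} - 71 = \frac{31}{11}$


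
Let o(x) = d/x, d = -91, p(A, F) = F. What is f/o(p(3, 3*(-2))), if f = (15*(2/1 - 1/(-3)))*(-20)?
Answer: -600/13 ≈ -46.154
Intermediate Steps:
o(x) = -91/x
f = -700 (f = (15*(2*1 - 1*(-1/3)))*(-20) = (15*(2 + 1/3))*(-20) = (15*(7/3))*(-20) = 35*(-20) = -700)
f/o(p(3, 3*(-2))) = -700/((-91/(3*(-2)))) = -700/((-91/(-6))) = -700/((-91*(-1/6))) = -700/91/6 = -700*6/91 = -600/13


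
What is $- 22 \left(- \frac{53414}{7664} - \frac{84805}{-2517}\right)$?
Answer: $- \frac{2835263651}{4822572} \approx -587.92$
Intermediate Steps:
$- 22 \left(- \frac{53414}{7664} - \frac{84805}{-2517}\right) = - 22 \left(\left(-53414\right) \frac{1}{7664} - - \frac{84805}{2517}\right) = - 22 \left(- \frac{26707}{3832} + \frac{84805}{2517}\right) = \left(-22\right) \frac{257751241}{9645144} = - \frac{2835263651}{4822572}$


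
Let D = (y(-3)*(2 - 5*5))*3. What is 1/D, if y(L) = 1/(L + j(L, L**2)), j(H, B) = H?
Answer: 2/23 ≈ 0.086957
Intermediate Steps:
y(L) = 1/(2*L) (y(L) = 1/(L + L) = 1/(2*L))
D = 23/2 (D = (((1/2)/(-3))*(2 - 5*5))*3 = (((1/2)*(-1/3))*(2 - 25))*3 = -1/6*(-23)*3 = (23/6)*3 = 23/2 ≈ 11.500)
1/D = 1/(23/2) = 2/23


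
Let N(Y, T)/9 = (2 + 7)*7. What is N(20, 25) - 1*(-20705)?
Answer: 21272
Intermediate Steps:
N(Y, T) = 567 (N(Y, T) = 9*((2 + 7)*7) = 9*(9*7) = 9*63 = 567)
N(20, 25) - 1*(-20705) = 567 - 1*(-20705) = 567 + 20705 = 21272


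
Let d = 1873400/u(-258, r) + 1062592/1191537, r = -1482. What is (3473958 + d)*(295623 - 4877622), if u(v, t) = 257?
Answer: -542735398053974343826/34025001 ≈ -1.5951e+13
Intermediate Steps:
d = 2232498501944/306225009 (d = 1873400/257 + 1062592/1191537 = 2232498501944/306225009 ≈ 7290.4)
(3473958 + d)*(295623 - 4877622) = (3473958 + 2232498501944/306225009)*(295623 - 4877622) = (1066045318317566/306225009)*(-4581999) = -542735398053974343826/34025001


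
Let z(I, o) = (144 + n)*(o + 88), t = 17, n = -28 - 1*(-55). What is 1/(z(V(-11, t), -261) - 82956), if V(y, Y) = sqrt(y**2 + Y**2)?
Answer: -1/112539 ≈ -8.8858e-6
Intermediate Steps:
n = 27 (n = -28 + 55 = 27)
V(y, Y) = sqrt(Y**2 + y**2)
z(I, o) = 15048 + 171*o (z(I, o) = (144 + 27)*(o + 88) = 171*(88 + o) = 15048 + 171*o)
1/(z(V(-11, t), -261) - 82956) = 1/((15048 + 171*(-261)) - 82956) = 1/((15048 - 44631) - 82956) = 1/(-29583 - 82956) = 1/(-112539) = -1/112539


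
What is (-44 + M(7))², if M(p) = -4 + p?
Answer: 1681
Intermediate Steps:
(-44 + M(7))² = (-44 + (-4 + 7))² = (-44 + 3)² = (-41)² = 1681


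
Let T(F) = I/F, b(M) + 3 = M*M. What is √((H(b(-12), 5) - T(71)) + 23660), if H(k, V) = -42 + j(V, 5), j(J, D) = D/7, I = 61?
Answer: √5833822778/497 ≈ 153.68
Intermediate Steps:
j(J, D) = D/7 (j(J, D) = D*(⅐) = D/7)
b(M) = -3 + M² (b(M) = -3 + M*M = -3 + M²)
T(F) = 61/F
H(k, V) = -289/7 (H(k, V) = -42 + (⅐)*5 = -42 + 5/7 = -289/7)
√((H(b(-12), 5) - T(71)) + 23660) = √((-289/7 - 61/71) + 23660) = √(-20946/497 + 23660) = √(11738074/497) = √5833822778/497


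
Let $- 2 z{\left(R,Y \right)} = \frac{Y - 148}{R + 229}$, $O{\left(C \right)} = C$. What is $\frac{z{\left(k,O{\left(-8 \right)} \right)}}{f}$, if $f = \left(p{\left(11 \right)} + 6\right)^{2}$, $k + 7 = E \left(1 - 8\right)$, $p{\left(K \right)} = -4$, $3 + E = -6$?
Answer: $\frac{13}{190} \approx 0.068421$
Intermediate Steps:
$E = -9$ ($E = -3 - 6 = -9$)
$k = 56$ ($k = -7 - 9 \left(1 - 8\right) = -7 - -63 = -7 + 63 = 56$)
$z{\left(R,Y \right)} = - \frac{-148 + Y}{2 \left(229 + R\right)}$ ($z{\left(R,Y \right)} = - \frac{\left(Y - 148\right) \frac{1}{R + 229}}{2} = - \frac{\left(-148 + Y\right) \frac{1}{229 + R}}{2} = - \frac{\frac{1}{229 + R} \left(-148 + Y\right)}{2} = - \frac{-148 + Y}{2 \left(229 + R\right)}$)
$f = 4$ ($f = \left(-4 + 6\right)^{2} = 2^{2} = 4$)
$\frac{z{\left(k,O{\left(-8 \right)} \right)}}{f} = \frac{\frac{1}{2} \frac{1}{229 + 56} \left(148 - -8\right)}{4} = \frac{148 + 8}{2 \cdot 285} \cdot \frac{1}{4} = \frac{1}{2} \cdot \frac{1}{285} \cdot 156 \cdot \frac{1}{4} = \frac{26}{95} \cdot \frac{1}{4} = \frac{13}{190}$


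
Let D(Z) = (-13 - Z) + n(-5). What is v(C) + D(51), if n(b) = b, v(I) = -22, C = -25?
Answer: -91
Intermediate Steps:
D(Z) = -18 - Z (D(Z) = (-13 - Z) - 5 = -18 - Z)
v(C) + D(51) = -22 + (-18 - 1*51) = -22 + (-18 - 51) = -22 - 69 = -91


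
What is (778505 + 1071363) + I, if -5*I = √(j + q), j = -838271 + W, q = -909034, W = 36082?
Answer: 1849868 - I*√1711223/5 ≈ 1.8499e+6 - 261.63*I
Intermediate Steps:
j = -802189 (j = -838271 + 36082 = -802189)
I = -I*√1711223/5 (I = -√(-802189 - 909034)/5 = -I*√1711223/5 ≈ -261.63*I)
(778505 + 1071363) + I = (778505 + 1071363) - I*√1711223/5 = 1849868 - I*√1711223/5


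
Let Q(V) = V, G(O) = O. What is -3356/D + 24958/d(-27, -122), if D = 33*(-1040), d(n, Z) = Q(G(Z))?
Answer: -107018641/523380 ≈ -204.48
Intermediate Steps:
d(n, Z) = Z
D = -34320
-3356/D + 24958/d(-27, -122) = -3356/(-34320) + 24958/(-122) = -3356*(-1/34320) + 24958*(-1/122) = 839/8580 - 12479/61 = -107018641/523380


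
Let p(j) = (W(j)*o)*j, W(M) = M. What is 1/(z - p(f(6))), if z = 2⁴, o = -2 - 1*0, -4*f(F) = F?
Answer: 2/41 ≈ 0.048781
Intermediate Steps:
f(F) = -F/4
o = -2 (o = -2 + 0 = -2)
z = 16
p(j) = -2*j² (p(j) = (j*(-2))*j = (-2*j)*j = -2*j²)
1/(z - p(f(6))) = 1/(16 - (-2)*(-¼*6)²) = 1/(16 - (-2)*(-3/2)²) = 1/(16 - (-2)*9/4) = 1/(16 - 1*(-9/2)) = 1/(16 + 9/2) = 1/(41/2) = 2/41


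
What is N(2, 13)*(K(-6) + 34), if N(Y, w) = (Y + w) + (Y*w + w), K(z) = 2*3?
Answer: 2160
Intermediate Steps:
K(z) = 6
N(Y, w) = Y + 2*w + Y*w (N(Y, w) = (Y + w) + (w + Y*w) = Y + 2*w + Y*w)
N(2, 13)*(K(-6) + 34) = (2 + 2*13 + 2*13)*(6 + 34) = (2 + 26 + 26)*40 = 54*40 = 2160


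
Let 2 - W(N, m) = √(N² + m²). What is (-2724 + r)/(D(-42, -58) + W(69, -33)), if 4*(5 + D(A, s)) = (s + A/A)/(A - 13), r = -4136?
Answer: -101116400/31419599 + 1660120000*√26/94258797 ≈ 86.588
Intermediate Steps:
D(A, s) = -5 + (1 + s)/(4*(-13 + A)) (D(A, s) = -5 + ((s + A/A)/(A - 13))/4 = -5 + ((s + 1)/(-13 + A))/4 = -5 + ((1 + s)/(-13 + A))/4 = -5 + (1 + s)/(4*(-13 + A)))
W(N, m) = 2 - √(N² + m²)
(-2724 + r)/(D(-42, -58) + W(69, -33)) = (-2724 - 4136)/((261 - 58 - 20*(-42))/(4*(-13 - 42)) + (2 - √(69² + (-33)²))) = -6860/((¼)*(261 - 58 + 840)/(-55) + (2 - √(4761 + 1089))) = -6860/((¼)*(-1/55)*1043 + (2 - √5850)) = -6860/(-1043/220 + (2 - 15*√26)) = -6860/(-603/220 - 15*√26)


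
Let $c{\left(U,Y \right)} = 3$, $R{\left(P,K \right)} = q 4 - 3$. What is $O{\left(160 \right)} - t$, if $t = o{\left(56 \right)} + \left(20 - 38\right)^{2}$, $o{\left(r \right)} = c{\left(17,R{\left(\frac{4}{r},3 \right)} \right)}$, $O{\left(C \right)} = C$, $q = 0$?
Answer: $-167$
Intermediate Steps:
$R{\left(P,K \right)} = -3$ ($R{\left(P,K \right)} = 0 \cdot 4 - 3 = 0 - 3 = -3$)
$o{\left(r \right)} = 3$
$t = 327$ ($t = 3 + \left(20 - 38\right)^{2} = 3 + \left(-18\right)^{2} = 3 + 324 = 327$)
$O{\left(160 \right)} - t = 160 - 327 = -167$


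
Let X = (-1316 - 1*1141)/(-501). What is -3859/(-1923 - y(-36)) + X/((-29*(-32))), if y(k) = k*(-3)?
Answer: 599715773/314756256 ≈ 1.9053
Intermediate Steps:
y(k) = -3*k
X = 819/167 (X = (-1316 - 1141)*(-1/501) = -2457*(-1/501) = 819/167 ≈ 4.9042)
-3859/(-1923 - y(-36)) + X/((-29*(-32))) = -3859/(-1923 - (-3)*(-36)) + 819/(167*((-29*(-32)))) = -3859/(-1923 - 1*108) + (819/167)/928 = -3859/(-1923 - 108) + (819/167)*(1/928) = -3859/(-2031) + 819/154976 = -3859*(-1/2031) + 819/154976 = 3859/2031 + 819/154976 = 599715773/314756256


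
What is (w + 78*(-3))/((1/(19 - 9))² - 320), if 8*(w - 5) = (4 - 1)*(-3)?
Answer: 46025/63998 ≈ 0.71916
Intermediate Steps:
w = 31/8 (w = 5 + ((4 - 1)*(-3))/8 = 5 + (3*(-3))/8 = 5 + (⅛)*(-9) = 5 - 9/8 = 31/8 ≈ 3.8750)
(w + 78*(-3))/((1/(19 - 9))² - 320) = (31/8 + 78*(-3))/((1/(19 - 9))² - 320) = (31/8 - 234)/((1/10)² - 320) = -1841/(8*((⅒)² - 320)) = -1841/(8*(1/100 - 320)) = -1841/(8*(-31999/100)) = -1841/8*(-100/31999) = 46025/63998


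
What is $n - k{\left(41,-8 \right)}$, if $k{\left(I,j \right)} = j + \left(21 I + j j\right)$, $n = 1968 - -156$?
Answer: $1207$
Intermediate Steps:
$n = 2124$ ($n = 1968 + 156 = 2124$)
$k{\left(I,j \right)} = j + j^{2} + 21 I$ ($k{\left(I,j \right)} = j + \left(21 I + j^{2}\right) = j + \left(j^{2} + 21 I\right) = j + j^{2} + 21 I$)
$n - k{\left(41,-8 \right)} = 2124 - \left(-8 + \left(-8\right)^{2} + 21 \cdot 41\right) = 2124 - \left(-8 + 64 + 861\right) = 2124 - 917 = 1207$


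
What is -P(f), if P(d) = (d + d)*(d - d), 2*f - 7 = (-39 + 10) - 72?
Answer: 0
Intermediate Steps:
f = -47 (f = 7/2 + ((-39 + 10) - 72)/2 = 7/2 + (-29 - 72)/2 = 7/2 + (½)*(-101) = 7/2 - 101/2 = -47)
P(d) = 0 (P(d) = (2*d)*0 = 0)
-P(f) = -1*0 = 0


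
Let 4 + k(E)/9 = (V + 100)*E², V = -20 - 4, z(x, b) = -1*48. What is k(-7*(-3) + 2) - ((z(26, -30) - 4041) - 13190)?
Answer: 379079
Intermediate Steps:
z(x, b) = -48
V = -24
k(E) = -36 + 684*E² (k(E) = -36 + 9*((-24 + 100)*E²) = -36 + 9*(76*E²) = -36 + 684*E²)
k(-7*(-3) + 2) - ((z(26, -30) - 4041) - 13190) = (-36 + 684*(-7*(-3) + 2)²) - ((-48 - 4041) - 13190) = (-36 + 684*(21 + 2)²) - (-4089 - 13190) = (-36 + 684*23²) - 1*(-17279) = (-36 + 684*529) + 17279 = (-36 + 361836) + 17279 = 361800 + 17279 = 379079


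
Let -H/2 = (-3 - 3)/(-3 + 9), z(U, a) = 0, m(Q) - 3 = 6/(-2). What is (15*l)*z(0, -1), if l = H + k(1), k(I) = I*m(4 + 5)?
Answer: 0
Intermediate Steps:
m(Q) = 0 (m(Q) = 3 + 6/(-2) = 3 + 6*(-½) = 3 - 3 = 0)
k(I) = 0 (k(I) = I*0 = 0)
H = 2 (H = -2*(-3 - 3)/(-3 + 9) = -(-12)/6 = -2*(-1) = 2)
l = 2 (l = 2 + 0 = 2)
(15*l)*z(0, -1) = (15*2)*0 = 30*0 = 0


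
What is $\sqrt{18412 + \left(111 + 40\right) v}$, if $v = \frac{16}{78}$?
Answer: $\frac{2 \sqrt{7012941}}{39} \approx 135.8$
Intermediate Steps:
$v = \frac{8}{39}$ ($v = 16 \cdot \frac{1}{78} = \frac{8}{39} \approx 0.20513$)
$\sqrt{18412 + \left(111 + 40\right) v} = \sqrt{18412 + \left(111 + 40\right) \frac{8}{39}} = \sqrt{18412 + 151 \cdot \frac{8}{39}} = \sqrt{18412 + \frac{1208}{39}} = \sqrt{\frac{719276}{39}} = \frac{2 \sqrt{7012941}}{39}$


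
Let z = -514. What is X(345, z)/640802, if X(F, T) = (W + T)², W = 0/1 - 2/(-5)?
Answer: 3297312/8010025 ≈ 0.41165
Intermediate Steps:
W = ⅖ (W = 0*1 - 2*(-⅕) = 0 + ⅖ = ⅖ ≈ 0.40000)
X(F, T) = (⅖ + T)²
X(345, z)/640802 = ((2 + 5*(-514))²/25)/640802 = ((2 - 2570)²/25)*(1/640802) = ((1/25)*(-2568)²)*(1/640802) = ((1/25)*6594624)*(1/640802) = (6594624/25)*(1/640802) = 3297312/8010025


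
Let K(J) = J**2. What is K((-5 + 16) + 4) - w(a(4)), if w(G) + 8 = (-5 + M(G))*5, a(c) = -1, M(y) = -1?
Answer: 263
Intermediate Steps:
w(G) = -38 (w(G) = -8 + (-5 - 1)*5 = -8 - 6*5 = -8 - 30 = -38)
K((-5 + 16) + 4) - w(a(4)) = ((-5 + 16) + 4)**2 - 1*(-38) = (11 + 4)**2 + 38 = 15**2 + 38 = 225 + 38 = 263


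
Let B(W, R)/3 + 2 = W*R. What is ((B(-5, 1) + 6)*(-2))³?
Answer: 27000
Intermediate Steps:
B(W, R) = -6 + 3*R*W (B(W, R) = -6 + 3*(W*R) = -6 + 3*(R*W) = -6 + 3*R*W)
((B(-5, 1) + 6)*(-2))³ = (((-6 + 3*1*(-5)) + 6)*(-2))³ = (((-6 - 15) + 6)*(-2))³ = ((-21 + 6)*(-2))³ = (-15*(-2))³ = 30³ = 27000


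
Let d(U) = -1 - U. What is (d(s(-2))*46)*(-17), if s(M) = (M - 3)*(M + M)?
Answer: 16422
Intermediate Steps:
s(M) = 2*M*(-3 + M) (s(M) = (-3 + M)*(2*M) = 2*M*(-3 + M))
(d(s(-2))*46)*(-17) = ((-1 - 2*(-2)*(-3 - 2))*46)*(-17) = ((-1 - 2*(-2)*(-5))*46)*(-17) = ((-1 - 1*20)*46)*(-17) = ((-1 - 20)*46)*(-17) = -21*46*(-17) = -966*(-17) = 16422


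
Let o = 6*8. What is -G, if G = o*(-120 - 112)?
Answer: 11136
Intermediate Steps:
o = 48
G = -11136 (G = 48*(-120 - 112) = 48*(-232) = -11136)
-G = -1*(-11136) = 11136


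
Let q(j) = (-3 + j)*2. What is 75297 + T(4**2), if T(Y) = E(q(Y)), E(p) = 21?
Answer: 75318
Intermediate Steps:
q(j) = -6 + 2*j
T(Y) = 21
75297 + T(4**2) = 75297 + 21 = 75318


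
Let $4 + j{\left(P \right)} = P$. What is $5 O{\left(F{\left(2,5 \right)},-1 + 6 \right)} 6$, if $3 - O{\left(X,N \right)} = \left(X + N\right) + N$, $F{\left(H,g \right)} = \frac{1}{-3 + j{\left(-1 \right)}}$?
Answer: $- \frac{825}{4} \approx -206.25$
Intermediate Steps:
$j{\left(P \right)} = -4 + P$
$F{\left(H,g \right)} = - \frac{1}{8}$ ($F{\left(H,g \right)} = \frac{1}{-3 - 5} = \frac{1}{-8} = - \frac{1}{8}$)
$O{\left(X,N \right)} = 3 - X - 2 N$ ($O{\left(X,N \right)} = 3 - \left(\left(X + N\right) + N\right) = 3 - \left(\left(N + X\right) + N\right) = 3 - \left(X + 2 N\right) = 3 - X - 2 N$)
$5 O{\left(F{\left(2,5 \right)},-1 + 6 \right)} 6 = 5 \left(3 - - \frac{1}{8} - 2 \left(-1 + 6\right)\right) 6 = 5 \left(3 + \frac{1}{8} - 10\right) 6 = 5 \left(- \frac{55}{8}\right) 6 = \left(- \frac{275}{8}\right) 6 = - \frac{825}{4}$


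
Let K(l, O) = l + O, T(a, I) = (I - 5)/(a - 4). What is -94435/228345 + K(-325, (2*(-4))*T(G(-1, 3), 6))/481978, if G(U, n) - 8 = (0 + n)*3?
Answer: -9117989015/22011453282 ≈ -0.41424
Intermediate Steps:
G(U, n) = 8 + 3*n (G(U, n) = 8 + (0 + n)*3 = 8 + n*3 = 8 + 3*n)
T(a, I) = (-5 + I)/(-4 + a)
K(l, O) = O + l
-94435/228345 + K(-325, (2*(-4))*T(G(-1, 3), 6))/481978 = -94435/228345 + ((2*(-4))*((-5 + 6)/(-4 + (8 + 3*3))) - 325)/481978 = -94435*1/228345 + (-8/(-4 + (8 + 9)) - 325)*(1/481978) = -18887/45669 + (-8/(-4 + 17) - 325)*(1/481978) = -18887/45669 + (-8/13 - 325)*(1/481978) = -18887/45669 - 4233/13*1/481978 = -18887/45669 - 4233/6265714 = -9117989015/22011453282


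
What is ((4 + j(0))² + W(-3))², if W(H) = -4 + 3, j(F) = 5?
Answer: 6400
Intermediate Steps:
W(H) = -1
((4 + j(0))² + W(-3))² = ((4 + 5)² - 1)² = (9² - 1)² = (81 - 1)² = 80² = 6400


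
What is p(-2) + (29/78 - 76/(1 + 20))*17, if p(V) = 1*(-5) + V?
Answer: -11321/182 ≈ -62.203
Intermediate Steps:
p(V) = -5 + V
p(-2) + (29/78 - 76/(1 + 20))*17 = (-5 - 2) + (29/78 - 76/(1 + 20))*17 = -7 + (29*(1/78) - 76/21)*17 = -7 + (29/78 - 76*1/21)*17 = -7 + (29/78 - 76/21)*17 = -7 - 591/182*17 = -7 - 10047/182 = -11321/182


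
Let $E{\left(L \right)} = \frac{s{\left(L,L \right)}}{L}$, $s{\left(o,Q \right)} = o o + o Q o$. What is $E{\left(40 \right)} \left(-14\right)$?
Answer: $-22960$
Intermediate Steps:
$s{\left(o,Q \right)} = o^{2} + Q o^{2}$ ($s{\left(o,Q \right)} = o^{2} + Q o o = o^{2} + Q o^{2}$)
$E{\left(L \right)} = L \left(1 + L\right)$ ($E{\left(L \right)} = \frac{L^{2} \left(1 + L\right)}{L} = L \left(1 + L\right)$)
$E{\left(40 \right)} \left(-14\right) = 40 \left(1 + 40\right) \left(-14\right) = 40 \cdot 41 \left(-14\right) = 1640 \left(-14\right) = -22960$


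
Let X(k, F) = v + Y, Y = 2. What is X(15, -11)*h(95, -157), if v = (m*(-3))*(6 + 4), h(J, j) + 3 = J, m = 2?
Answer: -5336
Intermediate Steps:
h(J, j) = -3 + J
v = -60 (v = (2*(-3))*(6 + 4) = -6*10 = -60)
X(k, F) = -58 (X(k, F) = -60 + 2 = -58)
X(15, -11)*h(95, -157) = -58*(-3 + 95) = -58*92 = -5336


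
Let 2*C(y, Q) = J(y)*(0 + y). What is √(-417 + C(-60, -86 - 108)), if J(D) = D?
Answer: √1383 ≈ 37.189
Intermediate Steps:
C(y, Q) = y²/2 (C(y, Q) = (y*(0 + y))/2 = (y*y)/2 = y²/2)
√(-417 + C(-60, -86 - 108)) = √(-417 + (½)*(-60)²) = √(-417 + (½)*3600) = √(-417 + 1800) = √1383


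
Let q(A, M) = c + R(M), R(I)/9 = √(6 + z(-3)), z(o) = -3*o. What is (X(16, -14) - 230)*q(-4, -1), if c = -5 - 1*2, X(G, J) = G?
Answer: 1498 - 1926*√15 ≈ -5961.4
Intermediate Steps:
R(I) = 9*√15 (R(I) = 9*√(6 - 3*(-3)) = 9*√(6 + 9) = 9*√15)
c = -7 (c = -5 - 2 = -7)
q(A, M) = -7 + 9*√15
(X(16, -14) - 230)*q(-4, -1) = (16 - 230)*(-7 + 9*√15) = -214*(-7 + 9*√15) = 1498 - 1926*√15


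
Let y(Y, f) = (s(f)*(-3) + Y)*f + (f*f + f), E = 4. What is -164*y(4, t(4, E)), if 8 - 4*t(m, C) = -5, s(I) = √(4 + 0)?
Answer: -4797/4 ≈ -1199.3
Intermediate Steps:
s(I) = 2 (s(I) = √4 = 2)
t(m, C) = 13/4 (t(m, C) = 2 - ¼*(-5) = 2 + 5/4 = 13/4)
y(Y, f) = f + f² + f*(-6 + Y) (y(Y, f) = (2*(-3) + Y)*f + (f*f + f) = (-6 + Y)*f + (f² + f) = f*(-6 + Y) + (f + f²) = f + f² + f*(-6 + Y))
-164*y(4, t(4, E)) = -533*(-5 + 4 + 13/4) = -533*9/4 = -164*117/16 = -4797/4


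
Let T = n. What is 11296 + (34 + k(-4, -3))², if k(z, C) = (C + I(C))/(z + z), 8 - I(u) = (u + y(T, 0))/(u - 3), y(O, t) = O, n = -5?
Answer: 7154521/576 ≈ 12421.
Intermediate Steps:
T = -5
I(u) = 8 - (-5 + u)/(-3 + u) (I(u) = 8 - (u - 5)/(u - 3) = 8 - (-5 + u)/(-3 + u))
k(z, C) = (C + (-19 + 7*C)/(-3 + C))/(2*z) (k(z, C) = (C + (-19 + 7*C)/(-3 + C))/(z + z) = (C + (-19 + 7*C)/(-3 + C))/((2*z)) = (C + (-19 + 7*C)/(-3 + C))*(1/(2*z)) = (C + (-19 + 7*C)/(-3 + C))/(2*z))
11296 + (34 + k(-4, -3))² = 11296 + (34 + (½)*(-19 + (-3)² + 4*(-3))/(-4*(-3 - 3)))² = 11296 + (34 + (½)*(-¼)*(-19 + 9 - 12)/(-6))² = 11296 + (34 + (½)*(-¼)*(-⅙)*(-22))² = 11296 + (34 - 11/24)² = 11296 + (805/24)² = 11296 + 648025/576 = 7154521/576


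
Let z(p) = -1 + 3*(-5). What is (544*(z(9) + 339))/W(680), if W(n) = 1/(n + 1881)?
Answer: 449998432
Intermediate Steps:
z(p) = -16 (z(p) = -1 - 15 = -16)
W(n) = 1/(1881 + n)
(544*(z(9) + 339))/W(680) = (544*(-16 + 339))/(1/(1881 + 680)) = (544*323)/(1/2561) = 175712/(1/2561) = 175712*2561 = 449998432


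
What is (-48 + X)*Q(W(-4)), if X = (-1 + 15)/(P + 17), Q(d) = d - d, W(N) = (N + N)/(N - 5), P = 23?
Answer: 0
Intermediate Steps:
W(N) = 2*N/(-5 + N) (W(N) = (2*N)/(-5 + N) = 2*N/(-5 + N))
Q(d) = 0
X = 7/20 (X = (-1 + 15)/(23 + 17) = 14/40 = 14*(1/40) = 7/20 ≈ 0.35000)
(-48 + X)*Q(W(-4)) = (-48 + 7/20)*0 = -953/20*0 = 0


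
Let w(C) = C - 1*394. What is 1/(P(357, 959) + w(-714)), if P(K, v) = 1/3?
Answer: -3/3323 ≈ -0.00090280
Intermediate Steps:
P(K, v) = ⅓
w(C) = -394 + C (w(C) = C - 394 = -394 + C)
1/(P(357, 959) + w(-714)) = 1/(⅓ + (-394 - 714)) = 1/(⅓ - 1108) = 1/(-3323/3) = -3/3323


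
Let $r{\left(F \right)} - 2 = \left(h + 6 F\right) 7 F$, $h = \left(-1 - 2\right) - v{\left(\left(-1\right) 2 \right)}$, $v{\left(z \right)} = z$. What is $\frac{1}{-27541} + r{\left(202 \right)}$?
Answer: $\frac{47159996595}{27541} \approx 1.7124 \cdot 10^{6}$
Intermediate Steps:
$h = -1$ ($h = \left(-1 - 2\right) - \left(-1\right) 2 = -3 - -2 = -3 + 2 = -1$)
$r{\left(F \right)} = 2 + F \left(-7 + 42 F\right)$ ($r{\left(F \right)} = 2 + \left(-1 + 6 F\right) 7 F = 2 + \left(-7 + 42 F\right) F = 2 + F \left(-7 + 42 F\right)$)
$\frac{1}{-27541} + r{\left(202 \right)} = \frac{1}{-27541} + \left(2 - 1414 + 42 \cdot 202^{2}\right) = - \frac{1}{27541} + \left(2 - 1414 + 42 \cdot 40804\right) = - \frac{1}{27541} + \left(2 - 1414 + 1713768\right) = - \frac{1}{27541} + 1712356 = \frac{47159996595}{27541}$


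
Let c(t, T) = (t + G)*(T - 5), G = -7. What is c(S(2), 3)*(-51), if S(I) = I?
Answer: -510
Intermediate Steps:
c(t, T) = (-7 + t)*(-5 + T) (c(t, T) = (t - 7)*(T - 5) = (-7 + t)*(-5 + T))
c(S(2), 3)*(-51) = (35 - 7*3 - 5*2 + 3*2)*(-51) = (35 - 21 - 10 + 6)*(-51) = 10*(-51) = -510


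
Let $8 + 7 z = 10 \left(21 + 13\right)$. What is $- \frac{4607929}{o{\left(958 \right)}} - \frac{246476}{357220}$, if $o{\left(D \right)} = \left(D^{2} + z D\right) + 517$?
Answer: $- \frac{3296260886652}{602453584015} \approx -5.4714$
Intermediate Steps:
$z = \frac{332}{7}$ ($z = - \frac{8}{7} + \frac{10 \left(21 + 13\right)}{7} = - \frac{8}{7} + \frac{10 \cdot 34}{7} = - \frac{8}{7} + \frac{1}{7} \cdot 340 = - \frac{8}{7} + \frac{340}{7} = \frac{332}{7} \approx 47.429$)
$o{\left(D \right)} = 517 + D^{2} + \frac{332 D}{7}$ ($o{\left(D \right)} = \left(D^{2} + \frac{332 D}{7}\right) + 517 = 517 + D^{2} + \frac{332 D}{7}$)
$- \frac{4607929}{o{\left(958 \right)}} - \frac{246476}{357220} = - \frac{4607929}{517 + 958^{2} + \frac{332}{7} \cdot 958} - \frac{246476}{357220} = - \frac{4607929}{517 + 917764 + \frac{318056}{7}} - \frac{61619}{89305} = - \frac{4607929}{\frac{6746023}{7}} - \frac{61619}{89305} = \left(-4607929\right) \frac{7}{6746023} - \frac{61619}{89305} = - \frac{32255503}{6746023} - \frac{61619}{89305} = - \frac{3296260886652}{602453584015}$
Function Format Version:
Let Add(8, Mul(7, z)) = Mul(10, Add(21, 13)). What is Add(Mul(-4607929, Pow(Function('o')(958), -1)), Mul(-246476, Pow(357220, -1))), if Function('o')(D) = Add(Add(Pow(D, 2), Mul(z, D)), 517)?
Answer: Rational(-3296260886652, 602453584015) ≈ -5.4714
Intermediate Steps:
z = Rational(332, 7) (z = Add(Rational(-8, 7), Mul(Rational(1, 7), Mul(10, Add(21, 13)))) = Add(Rational(-8, 7), Mul(Rational(1, 7), Mul(10, 34))) = Add(Rational(-8, 7), Mul(Rational(1, 7), 340)) = Add(Rational(-8, 7), Rational(340, 7)) = Rational(332, 7) ≈ 47.429)
Function('o')(D) = Add(517, Pow(D, 2), Mul(Rational(332, 7), D)) (Function('o')(D) = Add(Add(Pow(D, 2), Mul(Rational(332, 7), D)), 517) = Add(517, Pow(D, 2), Mul(Rational(332, 7), D)))
Add(Mul(-4607929, Pow(Function('o')(958), -1)), Mul(-246476, Pow(357220, -1))) = Add(Mul(-4607929, Pow(Add(517, Pow(958, 2), Mul(Rational(332, 7), 958)), -1)), Mul(-246476, Pow(357220, -1))) = Add(Mul(-4607929, Pow(Add(517, 917764, Rational(318056, 7)), -1)), Mul(-246476, Rational(1, 357220))) = Add(Mul(-4607929, Pow(Rational(6746023, 7), -1)), Rational(-61619, 89305)) = Add(Mul(-4607929, Rational(7, 6746023)), Rational(-61619, 89305)) = Add(Rational(-32255503, 6746023), Rational(-61619, 89305)) = Rational(-3296260886652, 602453584015)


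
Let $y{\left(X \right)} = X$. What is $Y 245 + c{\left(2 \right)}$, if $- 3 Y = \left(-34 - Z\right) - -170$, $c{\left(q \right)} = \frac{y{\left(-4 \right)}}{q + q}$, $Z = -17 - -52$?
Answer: $- \frac{24748}{3} \approx -8249.3$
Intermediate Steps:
$Z = 35$ ($Z = -17 + 52 = 35$)
$c{\left(q \right)} = - \frac{2}{q}$ ($c{\left(q \right)} = \frac{1}{q + q} \left(-4\right) = \frac{1}{2 q} \left(-4\right) = - \frac{2}{q}$)
$Y = - \frac{101}{3}$ ($Y = - \frac{\left(-34 - 35\right) - -170}{3} = - \frac{\left(-34 - 35\right) + 170}{3} = - \frac{-69 + 170}{3} = \left(- \frac{1}{3}\right) 101 = - \frac{101}{3} \approx -33.667$)
$Y 245 + c{\left(2 \right)} = \left(- \frac{101}{3}\right) 245 - \frac{2}{2} = - \frac{24745}{3} - 1 = - \frac{24748}{3}$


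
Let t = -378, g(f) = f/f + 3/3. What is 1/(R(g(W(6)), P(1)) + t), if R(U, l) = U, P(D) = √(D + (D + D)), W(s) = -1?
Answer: -1/376 ≈ -0.0026596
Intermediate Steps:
g(f) = 2 (g(f) = 1 + 3*(⅓) = 1 + 1 = 2)
P(D) = √3*√D (P(D) = √(D + 2*D) = √(3*D) = √3*√D)
1/(R(g(W(6)), P(1)) + t) = 1/(2 - 378) = 1/(-376) = -1/376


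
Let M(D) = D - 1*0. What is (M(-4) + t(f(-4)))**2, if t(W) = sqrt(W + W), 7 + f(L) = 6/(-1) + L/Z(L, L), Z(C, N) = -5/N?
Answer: (20 - 9*I*sqrt(10))**2/25 ≈ -16.4 - 45.537*I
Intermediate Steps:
f(L) = -13 - L**2/5 (f(L) = -7 + (6/(-1) + L/((-5/L))) = -7 + (6*(-1) + L*(-L/5)) = -7 + (-6 - L**2/5) = -13 - L**2/5)
t(W) = sqrt(2)*sqrt(W) (t(W) = sqrt(2*W) = sqrt(2)*sqrt(W))
M(D) = D (M(D) = D + 0 = D)
(M(-4) + t(f(-4)))**2 = (-4 + sqrt(2)*sqrt(-13 - 1/5*(-4)**2))**2 = (-4 + sqrt(2)*sqrt(-13 - 1/5*16))**2 = (-4 + sqrt(2)*sqrt(-13 - 16/5))**2 = (-4 + sqrt(2)*sqrt(-81/5))**2 = (-4 + sqrt(2)*(9*I*sqrt(5)/5))**2 = (-4 + 9*I*sqrt(10)/5)**2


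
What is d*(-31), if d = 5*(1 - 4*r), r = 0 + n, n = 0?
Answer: -155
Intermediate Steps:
r = 0 (r = 0 + 0 = 0)
d = 5 (d = 5*(1 - 4*0) = 5*(1 + 0) = 5*1 = 5)
d*(-31) = 5*(-31) = -155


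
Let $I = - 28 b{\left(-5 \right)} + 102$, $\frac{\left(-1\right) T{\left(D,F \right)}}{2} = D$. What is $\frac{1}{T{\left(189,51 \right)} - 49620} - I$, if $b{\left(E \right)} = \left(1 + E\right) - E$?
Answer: $- \frac{3699853}{49998} \approx -74.0$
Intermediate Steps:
$T{\left(D,F \right)} = - 2 D$
$b{\left(E \right)} = 1$
$I = 74$ ($I = \left(-28\right) 1 + 102 = -28 + 102 = 74$)
$\frac{1}{T{\left(189,51 \right)} - 49620} - I = \frac{1}{\left(-2\right) 189 - 49620} - 74 = \frac{1}{-378 - 49620} - 74 = \frac{1}{-49998} - 74 = - \frac{1}{49998} - 74 = - \frac{3699853}{49998}$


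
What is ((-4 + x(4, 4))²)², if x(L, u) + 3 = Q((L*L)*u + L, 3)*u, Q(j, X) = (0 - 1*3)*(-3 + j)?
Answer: 383617958161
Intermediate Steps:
Q(j, X) = 9 - 3*j (Q(j, X) = (0 - 3)*(-3 + j) = -3*(-3 + j) = 9 - 3*j)
x(L, u) = -3 + u*(9 - 3*L - 3*u*L²) (x(L, u) = -3 + (9 - 3*((L*L)*u + L))*u = -3 + (9 - 3*(L²*u + L))*u = -3 + (9 - 3*(u*L² + L))*u = -3 + (9 - 3*(L + u*L²))*u = -3 + (9 + (-3*L - 3*u*L²))*u = -3 + (9 - 3*L - 3*u*L²)*u = -3 + u*(9 - 3*L - 3*u*L²))
((-4 + x(4, 4))²)² = ((-4 + (-3 - 3*4*(-3 + 4*(1 + 4*4))))²)² = ((-4 + (-3 - 3*4*(-3 + 4*(1 + 16))))²)² = ((-4 + (-3 - 3*4*(-3 + 4*17)))²)² = ((-4 + (-3 - 3*4*(-3 + 68)))²)² = ((-4 + (-3 - 3*4*65))²)² = ((-4 + (-3 - 780))²)² = ((-4 - 783)²)² = ((-787)²)² = 619369² = 383617958161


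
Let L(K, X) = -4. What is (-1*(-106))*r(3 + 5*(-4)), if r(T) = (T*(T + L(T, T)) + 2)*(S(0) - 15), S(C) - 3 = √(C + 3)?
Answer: -456648 + 38054*√3 ≈ -3.9074e+5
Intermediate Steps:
S(C) = 3 + √(3 + C) (S(C) = 3 + √(C + 3) = 3 + √(3 + C))
r(T) = (-12 + √3)*(2 + T*(-4 + T)) (r(T) = (T*(T - 4) + 2)*((3 + √(3 + 0)) - 15) = (T*(-4 + T) + 2)*((3 + √3) - 15) = (2 + T*(-4 + T))*(-12 + √3) = (-12 + √3)*(2 + T*(-4 + T)))
(-1*(-106))*r(3 + 5*(-4)) = (-1*(-106))*(-24 - 12*(3 + 5*(-4))² + 2*√3 + 48*(3 + 5*(-4)) + √3*(3 + 5*(-4))² - 4*(3 + 5*(-4))*√3) = 106*(-24 - 12*(3 - 20)² + 2*√3 + 48*(3 - 20) + √3*(3 - 20)² - 4*(3 - 20)*√3) = 106*(-24 - 12*(-17)² + 2*√3 + 48*(-17) + √3*(-17)² - 4*(-17)*√3) = 106*(-24 - 12*289 + 2*√3 - 816 + √3*289 + 68*√3) = 106*(-24 - 3468 + 2*√3 - 816 + 289*√3 + 68*√3) = 106*(-4308 + 359*√3) = -456648 + 38054*√3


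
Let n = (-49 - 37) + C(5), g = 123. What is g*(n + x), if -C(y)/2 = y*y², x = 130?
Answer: -25338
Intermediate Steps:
C(y) = -2*y³ (C(y) = -2*y*y² = -2*y³)
n = -336 (n = (-49 - 37) - 2*5³ = -86 - 2*125 = -86 - 250 = -336)
g*(n + x) = 123*(-336 + 130) = 123*(-206) = -25338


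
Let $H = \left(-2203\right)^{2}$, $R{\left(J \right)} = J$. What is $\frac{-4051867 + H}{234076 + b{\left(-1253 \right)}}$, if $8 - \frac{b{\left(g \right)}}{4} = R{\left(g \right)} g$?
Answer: $- \frac{400671}{3022964} \approx -0.13254$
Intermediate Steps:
$b{\left(g \right)} = 32 - 4 g^{2}$ ($b{\left(g \right)} = 32 - 4 g g = 32 - 4 g^{2}$)
$H = 4853209$
$\frac{-4051867 + H}{234076 + b{\left(-1253 \right)}} = \frac{-4051867 + 4853209}{234076 + \left(32 - 4 \left(-1253\right)^{2}\right)} = \frac{801342}{234076 + \left(32 - 6280036\right)} = \frac{801342}{234076 - 6280004} = \frac{801342}{-6045928} = 801342 \left(- \frac{1}{6045928}\right) = - \frac{400671}{3022964}$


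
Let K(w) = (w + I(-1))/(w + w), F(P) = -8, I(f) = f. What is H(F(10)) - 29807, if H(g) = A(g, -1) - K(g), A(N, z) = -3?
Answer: -476969/16 ≈ -29811.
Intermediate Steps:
K(w) = (-1 + w)/(2*w) (K(w) = (w - 1)/(w + w) = (-1 + w)/((2*w)) = (-1 + w)*(1/(2*w)) = (-1 + w)/(2*w))
H(g) = -3 - (-1 + g)/(2*g)
H(F(10)) - 29807 = (½)*(1 - 7*(-8))/(-8) - 29807 = (½)*(-⅛)*(1 + 56) - 29807 = (½)*(-⅛)*57 - 29807 = -57/16 - 29807 = -476969/16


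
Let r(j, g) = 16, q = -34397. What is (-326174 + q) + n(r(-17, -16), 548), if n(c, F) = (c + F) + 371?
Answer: -359636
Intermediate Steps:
n(c, F) = 371 + F + c (n(c, F) = (F + c) + 371 = 371 + F + c)
(-326174 + q) + n(r(-17, -16), 548) = (-326174 - 34397) + (371 + 548 + 16) = -360571 + 935 = -359636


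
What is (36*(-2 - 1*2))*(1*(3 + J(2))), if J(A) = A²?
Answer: -1008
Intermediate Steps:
(36*(-2 - 1*2))*(1*(3 + J(2))) = (36*(-2 - 1*2))*(1*(3 + 2²)) = (36*(-2 - 2))*(1*(3 + 4)) = (36*(-4))*(1*7) = -144*7 = -1008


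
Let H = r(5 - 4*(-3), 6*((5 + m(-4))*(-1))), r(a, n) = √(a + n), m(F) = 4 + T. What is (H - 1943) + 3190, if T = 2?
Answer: 1247 + 7*I ≈ 1247.0 + 7.0*I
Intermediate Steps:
m(F) = 6 (m(F) = 4 + 2 = 6)
H = 7*I (H = √((5 - 4*(-3)) + 6*((5 + 6)*(-1))) = √((5 + 12) + 6*(11*(-1))) = √(17 + 6*(-11)) = √(17 - 66) = √(-49) = 7*I ≈ 7.0*I)
(H - 1943) + 3190 = (7*I - 1943) + 3190 = (-1943 + 7*I) + 3190 = 1247 + 7*I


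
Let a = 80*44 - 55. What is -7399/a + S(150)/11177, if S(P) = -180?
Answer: -11903189/5532615 ≈ -2.1515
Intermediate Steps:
a = 3465 (a = 3520 - 55 = 3465)
-7399/a + S(150)/11177 = -7399/3465 - 180/11177 = -7399*1/3465 - 180*1/11177 = -1057/495 - 180/11177 = -11903189/5532615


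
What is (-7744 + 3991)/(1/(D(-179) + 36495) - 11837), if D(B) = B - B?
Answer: 136965735/431991314 ≈ 0.31706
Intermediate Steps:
D(B) = 0
(-7744 + 3991)/(1/(D(-179) + 36495) - 11837) = (-7744 + 3991)/(1/(0 + 36495) - 11837) = -3753/(1/36495 - 11837) = -3753/(-431991314/36495) = -3753*(-36495/431991314) = 136965735/431991314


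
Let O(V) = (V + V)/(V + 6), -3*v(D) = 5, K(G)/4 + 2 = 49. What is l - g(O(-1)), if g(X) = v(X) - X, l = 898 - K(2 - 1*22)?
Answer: 10669/15 ≈ 711.27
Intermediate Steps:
K(G) = 188 (K(G) = -8 + 4*49 = -8 + 196 = 188)
v(D) = -5/3 (v(D) = -⅓*5 = -5/3)
l = 710 (l = 898 - 1*188 = 898 - 188 = 710)
O(V) = 2*V/(6 + V) (O(V) = (2*V)/(6 + V) = 2*V/(6 + V))
g(X) = -5/3 - X
l - g(O(-1)) = 710 - (-5/3 - 2*(-1)/(6 - 1)) = 710 - (-5/3 - 2*(-1)/5) = 710 - (-5/3 - 1*(-⅖)) = 710 - (-5/3 + ⅖) = 710 - 1*(-19/15) = 710 + 19/15 = 10669/15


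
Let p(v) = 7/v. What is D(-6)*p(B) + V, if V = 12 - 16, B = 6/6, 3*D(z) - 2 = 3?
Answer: 23/3 ≈ 7.6667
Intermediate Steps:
D(z) = 5/3 (D(z) = ⅔ + (⅓)*3 = ⅔ + 1 = 5/3)
B = 1 (B = 6*(⅙) = 1)
V = -4
D(-6)*p(B) + V = 5*(7/1)/3 - 4 = 5*(7*1)/3 - 4 = (5/3)*7 - 4 = 35/3 - 4 = 23/3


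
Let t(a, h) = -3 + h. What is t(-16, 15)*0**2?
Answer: 0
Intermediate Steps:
t(-16, 15)*0**2 = (-3 + 15)*0**2 = 12*0 = 0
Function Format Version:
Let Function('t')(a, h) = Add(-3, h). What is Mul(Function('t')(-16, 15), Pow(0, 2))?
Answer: 0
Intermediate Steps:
Mul(Function('t')(-16, 15), Pow(0, 2)) = Mul(Add(-3, 15), Pow(0, 2)) = Mul(12, 0) = 0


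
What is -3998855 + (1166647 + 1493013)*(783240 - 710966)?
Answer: 192220267985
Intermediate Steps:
-3998855 + (1166647 + 1493013)*(783240 - 710966) = -3998855 + 2659660*72274 = -3998855 + 192224266840 = 192220267985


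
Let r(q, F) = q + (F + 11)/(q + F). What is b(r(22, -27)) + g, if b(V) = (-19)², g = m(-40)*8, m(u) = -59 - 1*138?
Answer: -1215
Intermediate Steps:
m(u) = -197 (m(u) = -59 - 138 = -197)
r(q, F) = q + (11 + F)/(F + q)
g = -1576 (g = -197*8 = -1576)
b(V) = 361
b(r(22, -27)) + g = 361 - 1576 = -1215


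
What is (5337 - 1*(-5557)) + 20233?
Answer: 31127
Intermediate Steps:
(5337 - 1*(-5557)) + 20233 = (5337 + 5557) + 20233 = 10894 + 20233 = 31127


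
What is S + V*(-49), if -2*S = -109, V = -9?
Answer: 991/2 ≈ 495.50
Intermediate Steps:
S = 109/2 (S = -1/2*(-109) = 109/2 ≈ 54.500)
S + V*(-49) = 109/2 - 9*(-49) = 109/2 + 441 = 991/2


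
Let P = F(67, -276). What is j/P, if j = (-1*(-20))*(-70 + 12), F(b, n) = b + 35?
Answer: -580/51 ≈ -11.373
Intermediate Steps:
F(b, n) = 35 + b
P = 102 (P = 35 + 67 = 102)
j = -1160 (j = 20*(-58) = -1160)
j/P = -1160/102 = -1160*1/102 = -580/51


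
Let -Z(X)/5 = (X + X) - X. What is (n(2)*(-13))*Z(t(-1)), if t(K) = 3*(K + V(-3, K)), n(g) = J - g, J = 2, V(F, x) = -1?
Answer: 0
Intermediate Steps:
n(g) = 2 - g
t(K) = -3 + 3*K (t(K) = 3*(K - 1) = 3*(-1 + K) = -3 + 3*K)
Z(X) = -5*X (Z(X) = -5*((X + X) - X) = -5*(2*X - X) = -5*X)
(n(2)*(-13))*Z(t(-1)) = ((2 - 1*2)*(-13))*(-5*(-3 + 3*(-1))) = ((2 - 2)*(-13))*(-5*(-3 - 3)) = (0*(-13))*(-5*(-6)) = 0*30 = 0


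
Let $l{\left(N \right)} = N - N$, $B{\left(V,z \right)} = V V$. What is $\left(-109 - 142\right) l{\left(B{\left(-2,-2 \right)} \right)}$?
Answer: $0$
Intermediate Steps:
$B{\left(V,z \right)} = V^{2}$
$l{\left(N \right)} = 0$
$\left(-109 - 142\right) l{\left(B{\left(-2,-2 \right)} \right)} = \left(-109 - 142\right) 0 = \left(-251\right) 0 = 0$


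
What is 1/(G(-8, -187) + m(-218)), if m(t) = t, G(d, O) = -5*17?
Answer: -1/303 ≈ -0.0033003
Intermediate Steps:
G(d, O) = -85
1/(G(-8, -187) + m(-218)) = 1/(-85 - 218) = 1/(-303) = -1/303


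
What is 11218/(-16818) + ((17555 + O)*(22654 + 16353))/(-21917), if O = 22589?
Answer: -13167750872725/184300053 ≈ -71447.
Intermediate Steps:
11218/(-16818) + ((17555 + O)*(22654 + 16353))/(-21917) = 11218/(-16818) + ((17555 + 22589)*(22654 + 16353))/(-21917) = 11218*(-1/16818) + (40144*39007)*(-1/21917) = -5609/8409 + 1565897008*(-1/21917) = -5609/8409 - 1565897008/21917 = -13167750872725/184300053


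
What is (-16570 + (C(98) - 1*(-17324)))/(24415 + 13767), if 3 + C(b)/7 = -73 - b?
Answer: -232/19091 ≈ -0.012152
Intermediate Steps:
C(b) = -532 - 7*b (C(b) = -21 + 7*(-73 - b) = -21 + (-511 - 7*b) = -532 - 7*b)
(-16570 + (C(98) - 1*(-17324)))/(24415 + 13767) = (-16570 + ((-532 - 7*98) - 1*(-17324)))/(24415 + 13767) = (-16570 + ((-532 - 686) + 17324))/38182 = (-16570 + (-1218 + 17324))*(1/38182) = (-16570 + 16106)*(1/38182) = -464*1/38182 = -232/19091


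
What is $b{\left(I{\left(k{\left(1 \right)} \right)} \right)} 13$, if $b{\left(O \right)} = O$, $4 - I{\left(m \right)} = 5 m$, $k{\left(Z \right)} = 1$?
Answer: $-13$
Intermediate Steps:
$I{\left(m \right)} = 4 - 5 m$
$b{\left(I{\left(k{\left(1 \right)} \right)} \right)} 13 = \left(4 - 5\right) 13 = \left(-1\right) 13 = -13$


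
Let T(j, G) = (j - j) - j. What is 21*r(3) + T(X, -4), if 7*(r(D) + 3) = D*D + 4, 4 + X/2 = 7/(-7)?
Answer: -14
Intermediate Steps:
X = -10 (X = -8 + 2*(7/(-7)) = -8 + 2*(7*(-⅐)) = -8 + 2*(-1) = -8 - 2 = -10)
T(j, G) = -j (T(j, G) = 0 - j = -j)
r(D) = -17/7 + D²/7 (r(D) = -3 + (D*D + 4)/7 = -3 + (D² + 4)/7 = -3 + (4 + D²)/7 = -3 + (4/7 + D²/7) = -17/7 + D²/7)
21*r(3) + T(X, -4) = 21*(-17/7 + (⅐)*3²) - 1*(-10) = 21*(-17/7 + (⅐)*9) + 10 = 21*(-17/7 + 9/7) + 10 = 21*(-8/7) + 10 = -24 + 10 = -14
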